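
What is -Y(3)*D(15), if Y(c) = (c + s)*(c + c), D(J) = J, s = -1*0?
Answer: -270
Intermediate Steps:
s = 0
Y(c) = 2*c**2 (Y(c) = (c + 0)*(c + c) = c*(2*c) = 2*c**2)
-Y(3)*D(15) = -2*3**2*15 = -2*9*15 = -18*15 = -1*270 = -270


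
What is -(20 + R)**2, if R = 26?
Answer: -2116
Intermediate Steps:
-(20 + R)**2 = -(20 + 26)**2 = -1*46**2 = -1*2116 = -2116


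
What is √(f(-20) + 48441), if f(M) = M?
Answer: √48421 ≈ 220.05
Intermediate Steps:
√(f(-20) + 48441) = √(-20 + 48441) = √48421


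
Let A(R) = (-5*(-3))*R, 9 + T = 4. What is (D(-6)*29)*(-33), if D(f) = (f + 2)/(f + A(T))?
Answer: -1276/27 ≈ -47.259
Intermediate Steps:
T = -5 (T = -9 + 4 = -5)
A(R) = 15*R
D(f) = (2 + f)/(-75 + f) (D(f) = (f + 2)/(f + 15*(-5)) = (2 + f)/(f - 75) = (2 + f)/(-75 + f))
(D(-6)*29)*(-33) = (((2 - 6)/(-75 - 6))*29)*(-33) = ((-4/(-81))*29)*(-33) = (-1/81*(-4)*29)*(-33) = ((4/81)*29)*(-33) = (116/81)*(-33) = -1276/27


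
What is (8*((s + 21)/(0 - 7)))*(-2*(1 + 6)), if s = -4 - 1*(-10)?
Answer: 432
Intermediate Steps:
s = 6 (s = -4 + 10 = 6)
(8*((s + 21)/(0 - 7)))*(-2*(1 + 6)) = (8*((6 + 21)/(0 - 7)))*(-2*(1 + 6)) = (8*(27/(-7)))*(-2*7) = (8*(27*(-⅐)))*(-14) = (8*(-27/7))*(-14) = -216/7*(-14) = 432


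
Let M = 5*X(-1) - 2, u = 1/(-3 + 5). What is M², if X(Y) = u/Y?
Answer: 81/4 ≈ 20.250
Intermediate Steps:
u = ½ (u = 1/2 = ½ ≈ 0.50000)
X(Y) = 1/(2*Y)
M = -9/2 (M = 5*((½)/(-1)) - 2 = 5*((½)*(-1)) - 2 = 5*(-½) - 2 = -5/2 - 2 = -9/2 ≈ -4.5000)
M² = (-9/2)² = 81/4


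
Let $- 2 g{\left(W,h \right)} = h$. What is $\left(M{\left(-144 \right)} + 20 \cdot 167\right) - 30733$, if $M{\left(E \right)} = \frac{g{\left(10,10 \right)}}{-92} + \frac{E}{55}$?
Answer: $- \frac{138621553}{5060} \approx -27396.0$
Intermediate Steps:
$g{\left(W,h \right)} = - \frac{h}{2}$
$M{\left(E \right)} = \frac{5}{92} + \frac{E}{55}$ ($M{\left(E \right)} = \frac{\left(- \frac{1}{2}\right) 10}{-92} + \frac{E}{55} = \left(-5\right) \left(- \frac{1}{92}\right) + E \frac{1}{55} = \frac{5}{92} + \frac{E}{55}$)
$\left(M{\left(-144 \right)} + 20 \cdot 167\right) - 30733 = \left(\left(\frac{5}{92} + \frac{1}{55} \left(-144\right)\right) + 20 \cdot 167\right) - 30733 = \left(\left(\frac{5}{92} - \frac{144}{55}\right) + 3340\right) - 30733 = \left(- \frac{12973}{5060} + 3340\right) - 30733 = \frac{16887427}{5060} - 30733 = - \frac{138621553}{5060}$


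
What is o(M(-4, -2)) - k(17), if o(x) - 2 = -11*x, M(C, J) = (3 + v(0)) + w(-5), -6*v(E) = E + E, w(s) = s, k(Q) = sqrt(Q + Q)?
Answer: 24 - sqrt(34) ≈ 18.169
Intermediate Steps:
k(Q) = sqrt(2)*sqrt(Q) (k(Q) = sqrt(2*Q) = sqrt(2)*sqrt(Q))
v(E) = -E/3 (v(E) = -(E + E)/6 = -E/3)
M(C, J) = -2 (M(C, J) = (3 - 1/3*0) - 5 = (3 + 0) - 5 = 3 - 5 = -2)
o(x) = 2 - 11*x
o(M(-4, -2)) - k(17) = (2 - 11*(-2)) - sqrt(2)*sqrt(17) = (2 + 22) - sqrt(34) = 24 - sqrt(34)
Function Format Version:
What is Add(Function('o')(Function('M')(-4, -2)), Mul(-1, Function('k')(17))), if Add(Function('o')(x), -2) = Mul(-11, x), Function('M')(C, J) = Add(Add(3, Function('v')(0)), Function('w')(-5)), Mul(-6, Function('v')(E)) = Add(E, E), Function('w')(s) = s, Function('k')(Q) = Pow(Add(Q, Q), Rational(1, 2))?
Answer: Add(24, Mul(-1, Pow(34, Rational(1, 2)))) ≈ 18.169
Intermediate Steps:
Function('k')(Q) = Mul(Pow(2, Rational(1, 2)), Pow(Q, Rational(1, 2))) (Function('k')(Q) = Pow(Mul(2, Q), Rational(1, 2)) = Mul(Pow(2, Rational(1, 2)), Pow(Q, Rational(1, 2))))
Function('v')(E) = Mul(Rational(-1, 3), E) (Function('v')(E) = Mul(Rational(-1, 6), Add(E, E)) = Mul(Rational(-1, 6), Mul(2, E)) = Mul(Rational(-1, 3), E))
Function('M')(C, J) = -2 (Function('M')(C, J) = Add(Add(3, Mul(Rational(-1, 3), 0)), -5) = Add(Add(3, 0), -5) = Add(3, -5) = -2)
Function('o')(x) = Add(2, Mul(-11, x))
Add(Function('o')(Function('M')(-4, -2)), Mul(-1, Function('k')(17))) = Add(Add(2, Mul(-11, -2)), Mul(-1, Mul(Pow(2, Rational(1, 2)), Pow(17, Rational(1, 2))))) = Add(Add(2, 22), Mul(-1, Pow(34, Rational(1, 2)))) = Add(24, Mul(-1, Pow(34, Rational(1, 2))))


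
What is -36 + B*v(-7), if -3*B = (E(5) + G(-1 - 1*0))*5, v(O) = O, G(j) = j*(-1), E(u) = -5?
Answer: -248/3 ≈ -82.667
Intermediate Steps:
G(j) = -j
B = 20/3 (B = -(-5 - (-1 - 1*0))*5/3 = -(-5 - (-1 + 0))*5/3 = -(-5 - 1*(-1))*5/3 = -(-5 + 1)*5/3 = -(-4)*5/3 = -⅓*(-20) = 20/3 ≈ 6.6667)
-36 + B*v(-7) = -36 + (20/3)*(-7) = -36 - 140/3 = -248/3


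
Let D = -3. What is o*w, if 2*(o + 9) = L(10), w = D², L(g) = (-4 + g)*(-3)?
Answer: -162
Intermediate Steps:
L(g) = 12 - 3*g
w = 9 (w = (-3)² = 9)
o = -18 (o = -9 + (12 - 3*10)/2 = -9 + (12 - 30)/2 = -9 + (½)*(-18) = -9 - 9 = -18)
o*w = -18*9 = -162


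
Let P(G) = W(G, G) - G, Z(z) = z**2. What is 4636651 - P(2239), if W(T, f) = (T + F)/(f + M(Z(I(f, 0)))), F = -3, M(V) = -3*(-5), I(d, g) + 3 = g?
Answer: 5228027912/1127 ≈ 4.6389e+6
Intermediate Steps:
I(d, g) = -3 + g
M(V) = 15
W(T, f) = (-3 + T)/(15 + f) (W(T, f) = (T - 3)/(f + 15) = (-3 + T)/(15 + f))
P(G) = -G + (-3 + G)/(15 + G) (P(G) = (-3 + G)/(15 + G) - G = -G + (-3 + G)/(15 + G))
4636651 - P(2239) = 4636651 - (-3 + 2239 - 1*2239*(15 + 2239))/(15 + 2239) = 4636651 - (-3 + 2239 - 1*2239*2254)/2254 = 4636651 - (-3 + 2239 - 5046706)/2254 = 4636651 - (-5044470)/2254 = 4636651 - 1*(-2522235/1127) = 4636651 + 2522235/1127 = 5228027912/1127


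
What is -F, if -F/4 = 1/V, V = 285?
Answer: 4/285 ≈ 0.014035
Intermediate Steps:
F = -4/285 ≈ -0.014035
-F = -1*(-4/285) = 4/285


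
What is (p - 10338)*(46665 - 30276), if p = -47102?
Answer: -941384160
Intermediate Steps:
(p - 10338)*(46665 - 30276) = (-47102 - 10338)*(46665 - 30276) = -57440*16389 = -941384160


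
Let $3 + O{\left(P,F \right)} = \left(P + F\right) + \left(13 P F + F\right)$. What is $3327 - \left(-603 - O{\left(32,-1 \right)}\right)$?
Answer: $3541$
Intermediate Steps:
$O{\left(P,F \right)} = -3 + P + 2 F + 13 F P$ ($O{\left(P,F \right)} = -3 + \left(\left(P + F\right) + \left(13 P F + F\right)\right) = -3 + \left(\left(F + P\right) + \left(13 F P + F\right)\right) = -3 + \left(\left(F + P\right) + \left(F + 13 F P\right)\right) = -3 + \left(P + 2 F + 13 F P\right) = -3 + P + 2 F + 13 F P$)
$3327 - \left(-603 - O{\left(32,-1 \right)}\right) = 3327 + \left(\left(1559 + \left(-3 + 32 + 2 \left(-1\right) + 13 \left(-1\right) 32\right)\right) - 956\right) = 3327 + \left(\left(1559 - 389\right) - 956\right) = 3327 + \left(1170 - 956\right) = 3327 + 214 = 3541$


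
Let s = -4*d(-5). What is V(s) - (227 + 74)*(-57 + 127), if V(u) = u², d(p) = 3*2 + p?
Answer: -21054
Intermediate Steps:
d(p) = 6 + p
s = -4 (s = -4*(6 - 5) = -4*1 = -4)
V(s) - (227 + 74)*(-57 + 127) = (-4)² - (227 + 74)*(-57 + 127) = 16 - 301*70 = 16 - 1*21070 = 16 - 21070 = -21054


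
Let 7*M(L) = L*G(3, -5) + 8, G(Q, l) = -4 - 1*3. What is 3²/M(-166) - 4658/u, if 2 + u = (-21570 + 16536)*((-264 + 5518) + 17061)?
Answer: 196735381/3650845640 ≈ 0.053888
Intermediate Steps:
G(Q, l) = -7 (G(Q, l) = -4 - 3 = -7)
u = -112333712 (u = -2 + (-21570 + 16536)*((-264 + 5518) + 17061) = -2 - 5034*(5254 + 17061) = -2 - 5034*22315 = -2 - 112333710 = -112333712)
M(L) = 8/7 - L (M(L) = (L*(-7) + 8)/7 = (-7*L + 8)/7 = (8 - 7*L)/7 = 8/7 - L)
3²/M(-166) - 4658/u = 3²/(8/7 - 1*(-166)) - 4658/(-112333712) = 9/(8/7 + 166) - 4658*(-1/112333712) = 9/(1170/7) + 2329/56166856 = 9*(7/1170) + 2329/56166856 = 7/130 + 2329/56166856 = 196735381/3650845640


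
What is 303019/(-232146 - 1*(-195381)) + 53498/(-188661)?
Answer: -19711573843/2312040555 ≈ -8.5256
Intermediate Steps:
303019/(-232146 - 1*(-195381)) + 53498/(-188661) = 303019/(-232146 + 195381) + 53498*(-1/188661) = 303019/(-36765) - 53498/188661 = 303019*(-1/36765) - 53498/188661 = -303019/36765 - 53498/188661 = -19711573843/2312040555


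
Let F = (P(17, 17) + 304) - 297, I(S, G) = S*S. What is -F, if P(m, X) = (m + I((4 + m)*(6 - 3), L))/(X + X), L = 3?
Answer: -2112/17 ≈ -124.24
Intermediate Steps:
I(S, G) = S²
P(m, X) = (m + (12 + 3*m)²)/(2*X) (P(m, X) = (m + ((4 + m)*(6 - 3))²)/(X + X) = (m + ((4 + m)*3)²)/((2*X)) = (m + (12 + 3*m)²)*(1/(2*X)) = (m + (12 + 3*m)²)/(2*X))
F = 2112/17 (F = ((½)*(17 + 9*(4 + 17)²)/17 + 304) - 297 = ((½)*(1/17)*(17 + 9*21²) + 304) - 297 = ((½)*(1/17)*(17 + 9*441) + 304) - 297 = ((½)*(1/17)*(17 + 3969) + 304) - 297 = ((½)*(1/17)*3986 + 304) - 297 = (1993/17 + 304) - 297 = 7161/17 - 297 = 2112/17 ≈ 124.24)
-F = -1*2112/17 = -2112/17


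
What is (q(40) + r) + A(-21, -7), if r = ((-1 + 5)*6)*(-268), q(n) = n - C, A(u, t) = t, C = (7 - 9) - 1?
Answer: -6396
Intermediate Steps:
C = -3 (C = -2 - 1 = -3)
q(n) = 3 + n (q(n) = n - 1*(-3) = n + 3 = 3 + n)
r = -6432 (r = (4*6)*(-268) = 24*(-268) = -6432)
(q(40) + r) + A(-21, -7) = ((3 + 40) - 6432) - 7 = (43 - 6432) - 7 = -6389 - 7 = -6396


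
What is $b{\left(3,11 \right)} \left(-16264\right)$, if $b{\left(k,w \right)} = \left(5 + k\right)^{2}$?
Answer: $-1040896$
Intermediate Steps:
$b{\left(3,11 \right)} \left(-16264\right) = \left(5 + 3\right)^{2} \left(-16264\right) = 8^{2} \left(-16264\right) = 64 \left(-16264\right) = -1040896$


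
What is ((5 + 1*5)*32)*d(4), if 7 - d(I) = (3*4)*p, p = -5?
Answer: 21440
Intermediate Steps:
d(I) = 67 (d(I) = 7 - 3*4*(-5) = 7 - 12*(-5) = 7 - 1*(-60) = 7 + 60 = 67)
((5 + 1*5)*32)*d(4) = ((5 + 1*5)*32)*67 = ((5 + 5)*32)*67 = (10*32)*67 = 320*67 = 21440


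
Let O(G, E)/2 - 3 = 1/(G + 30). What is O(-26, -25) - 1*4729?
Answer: -9445/2 ≈ -4722.5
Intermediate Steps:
O(G, E) = 6 + 2/(30 + G) (O(G, E) = 6 + 2/(G + 30) = 6 + 2/(30 + G))
O(-26, -25) - 1*4729 = 2*(91 + 3*(-26))/(30 - 26) - 1*4729 = 2*(91 - 78)/4 - 4729 = 2*(¼)*13 - 4729 = 13/2 - 4729 = -9445/2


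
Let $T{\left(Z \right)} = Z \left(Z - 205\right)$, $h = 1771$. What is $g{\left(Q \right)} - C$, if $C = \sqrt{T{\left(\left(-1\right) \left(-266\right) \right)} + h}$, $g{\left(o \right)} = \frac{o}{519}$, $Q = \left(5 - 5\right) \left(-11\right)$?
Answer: $- \sqrt{17997} \approx -134.15$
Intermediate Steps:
$Q = 0$ ($Q = 0 \left(-11\right) = 0$)
$T{\left(Z \right)} = Z \left(-205 + Z\right)$
$g{\left(o \right)} = \frac{o}{519}$ ($g{\left(o \right)} = o \frac{1}{519} = \frac{o}{519}$)
$C = \sqrt{17997}$ ($C = \sqrt{\left(-1\right) \left(-266\right) \left(-205 - -266\right) + 1771} = \sqrt{266 \left(-205 + 266\right) + 1771} = \sqrt{266 \cdot 61 + 1771} = \sqrt{16226 + 1771} = \sqrt{17997} \approx 134.15$)
$g{\left(Q \right)} - C = \frac{1}{519} \cdot 0 - \sqrt{17997} = 0 - \sqrt{17997} = - \sqrt{17997}$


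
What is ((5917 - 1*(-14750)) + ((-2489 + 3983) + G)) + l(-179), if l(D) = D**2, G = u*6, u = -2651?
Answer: 38296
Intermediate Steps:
G = -15906 (G = -2651*6 = -15906)
((5917 - 1*(-14750)) + ((-2489 + 3983) + G)) + l(-179) = ((5917 - 1*(-14750)) + ((-2489 + 3983) - 15906)) + (-179)**2 = ((5917 + 14750) + (1494 - 15906)) + 32041 = (20667 - 14412) + 32041 = 6255 + 32041 = 38296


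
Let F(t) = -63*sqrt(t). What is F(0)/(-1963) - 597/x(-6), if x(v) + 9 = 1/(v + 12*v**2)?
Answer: 254322/3833 ≈ 66.351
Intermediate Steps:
x(v) = -9 + 1/(v + 12*v**2)
F(0)/(-1963) - 597/x(-6) = -63*sqrt(0)/(-1963) - 597*(-6*(1 + 12*(-6))/(1 - 108*(-6)**2 - 9*(-6))) = -63*0*(-1/1963) - 597*(-6*(1 - 72)/(1 - 108*36 + 54)) = 0*(-1/1963) - 597*426/(1 - 3888 + 54) = 0 - 597/((-1/6*(-1/71)*(-3833))) = 0 - 597/(-3833/426) = 0 - 597*(-426/3833) = 0 + 254322/3833 = 254322/3833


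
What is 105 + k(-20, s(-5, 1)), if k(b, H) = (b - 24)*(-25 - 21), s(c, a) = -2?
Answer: 2129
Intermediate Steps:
k(b, H) = 1104 - 46*b (k(b, H) = (-24 + b)*(-46) = 1104 - 46*b)
105 + k(-20, s(-5, 1)) = 105 + (1104 - 46*(-20)) = 105 + (1104 + 920) = 105 + 2024 = 2129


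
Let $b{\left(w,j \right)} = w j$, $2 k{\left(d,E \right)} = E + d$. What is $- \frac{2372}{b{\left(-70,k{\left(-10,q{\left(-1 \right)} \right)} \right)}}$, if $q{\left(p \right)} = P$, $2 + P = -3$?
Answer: $- \frac{2372}{525} \approx -4.5181$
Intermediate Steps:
$P = -5$ ($P = -2 - 3 = -5$)
$q{\left(p \right)} = -5$
$k{\left(d,E \right)} = \frac{E}{2} + \frac{d}{2}$ ($k{\left(d,E \right)} = \frac{E + d}{2} = \frac{E}{2} + \frac{d}{2}$)
$b{\left(w,j \right)} = j w$
$- \frac{2372}{b{\left(-70,k{\left(-10,q{\left(-1 \right)} \right)} \right)}} = - \frac{2372}{\left(\frac{1}{2} \left(-5\right) + \frac{1}{2} \left(-10\right)\right) \left(-70\right)} = - \frac{2372}{\left(- \frac{5}{2} - 5\right) \left(-70\right)} = - \frac{2372}{\left(- \frac{15}{2}\right) \left(-70\right)} = - \frac{2372}{525}$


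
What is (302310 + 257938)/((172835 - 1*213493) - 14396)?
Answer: -280124/27527 ≈ -10.176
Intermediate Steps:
(302310 + 257938)/((172835 - 1*213493) - 14396) = 560248/((172835 - 213493) - 14396) = 560248/(-40658 - 14396) = 560248/(-55054) = 560248*(-1/55054) = -280124/27527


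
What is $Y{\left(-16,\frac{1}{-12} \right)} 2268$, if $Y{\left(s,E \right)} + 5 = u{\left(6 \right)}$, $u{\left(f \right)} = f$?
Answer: $2268$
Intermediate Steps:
$Y{\left(s,E \right)} = 1$ ($Y{\left(s,E \right)} = -5 + 6 = 1$)
$Y{\left(-16,\frac{1}{-12} \right)} 2268 = 1 \cdot 2268 = 2268$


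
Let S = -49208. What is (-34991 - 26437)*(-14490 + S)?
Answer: 3912840744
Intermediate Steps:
(-34991 - 26437)*(-14490 + S) = (-34991 - 26437)*(-14490 - 49208) = -61428*(-63698) = 3912840744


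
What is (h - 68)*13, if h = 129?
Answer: 793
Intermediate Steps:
(h - 68)*13 = (129 - 68)*13 = 61*13 = 793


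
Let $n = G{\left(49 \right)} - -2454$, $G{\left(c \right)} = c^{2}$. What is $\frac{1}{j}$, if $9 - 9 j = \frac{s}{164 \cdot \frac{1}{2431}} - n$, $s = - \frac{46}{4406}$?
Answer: $\frac{3251628}{1757380201} \approx 0.0018503$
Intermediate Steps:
$s = - \frac{23}{2203}$ ($s = \left(-46\right) \frac{1}{4406} = - \frac{23}{2203} \approx -0.01044$)
$n = 4855$ ($n = 49^{2} - -2454 = 2401 + 2454 = 4855$)
$j = \frac{1757380201}{3251628}$ ($j = 1 - \frac{- \frac{23}{2203 \cdot \frac{164}{2431}} - 4855}{9} = 1 - \frac{\left(- \frac{23}{2203}\right) \frac{2431}{164} - 4855}{9} = 1 - \frac{- \frac{55913}{361292} - 4855}{9} = 1 - - \frac{1754128573}{3251628} = 1 + \frac{1754128573}{3251628} = \frac{1757380201}{3251628} \approx 540.46$)
$\frac{1}{j} = \frac{1}{\frac{1757380201}{3251628}} = \frac{3251628}{1757380201}$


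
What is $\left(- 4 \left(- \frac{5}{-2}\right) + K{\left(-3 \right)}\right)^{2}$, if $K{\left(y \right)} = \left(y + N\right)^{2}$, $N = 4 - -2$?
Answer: $1$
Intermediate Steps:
$N = 6$ ($N = 4 + 2 = 6$)
$K{\left(y \right)} = \left(6 + y\right)^{2}$ ($K{\left(y \right)} = \left(y + 6\right)^{2} = \left(6 + y\right)^{2}$)
$\left(- 4 \left(- \frac{5}{-2}\right) + K{\left(-3 \right)}\right)^{2} = \left(- 4 \left(- \frac{5}{-2}\right) + \left(6 - 3\right)^{2}\right)^{2} = \left(- 4 \left(\left(-5\right) \left(- \frac{1}{2}\right)\right) + 3^{2}\right)^{2} = \left(\left(-4\right) \frac{5}{2} + 9\right)^{2} = \left(-10 + 9\right)^{2} = \left(-1\right)^{2} = 1$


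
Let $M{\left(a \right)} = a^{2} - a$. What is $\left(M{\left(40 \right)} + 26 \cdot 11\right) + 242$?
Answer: $2088$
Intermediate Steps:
$\left(M{\left(40 \right)} + 26 \cdot 11\right) + 242 = \left(40 \left(-1 + 40\right) + 26 \cdot 11\right) + 242 = \left(40 \cdot 39 + 286\right) + 242 = \left(1560 + 286\right) + 242 = 1846 + 242 = 2088$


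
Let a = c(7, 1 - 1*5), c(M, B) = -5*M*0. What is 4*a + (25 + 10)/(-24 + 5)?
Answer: -35/19 ≈ -1.8421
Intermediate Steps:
c(M, B) = 0
a = 0
4*a + (25 + 10)/(-24 + 5) = 4*0 + (25 + 10)/(-24 + 5) = 0 + 35/(-19) = 0 + 35*(-1/19) = 0 - 35/19 = -35/19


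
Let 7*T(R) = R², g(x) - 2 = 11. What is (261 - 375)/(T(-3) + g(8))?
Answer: -399/50 ≈ -7.9800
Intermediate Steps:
g(x) = 13 (g(x) = 2 + 11 = 13)
T(R) = R²/7
(261 - 375)/(T(-3) + g(8)) = (261 - 375)/((⅐)*(-3)² + 13) = -114/((⅐)*9 + 13) = -114/(9/7 + 13) = -114/100/7 = -114*7/100 = -399/50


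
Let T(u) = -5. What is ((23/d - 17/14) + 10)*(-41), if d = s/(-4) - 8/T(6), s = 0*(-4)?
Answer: -53177/56 ≈ -949.59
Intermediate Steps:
s = 0
d = 8/5 (d = 0/(-4) - 8/(-5) = 0*(-¼) - 8*(-⅕) = 0 + 8/5 = 8/5 ≈ 1.6000)
((23/d - 17/14) + 10)*(-41) = ((23/(8/5) - 17/14) + 10)*(-41) = ((23*(5/8) - 17*1/14) + 10)*(-41) = ((115/8 - 17/14) + 10)*(-41) = (737/56 + 10)*(-41) = (1297/56)*(-41) = -53177/56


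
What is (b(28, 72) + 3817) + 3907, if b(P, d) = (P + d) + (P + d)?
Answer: 7924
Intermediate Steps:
b(P, d) = 2*P + 2*d
(b(28, 72) + 3817) + 3907 = ((2*28 + 2*72) + 3817) + 3907 = ((56 + 144) + 3817) + 3907 = (200 + 3817) + 3907 = 4017 + 3907 = 7924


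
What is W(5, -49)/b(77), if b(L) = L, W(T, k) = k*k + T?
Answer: 2406/77 ≈ 31.247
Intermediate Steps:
W(T, k) = T + k² (W(T, k) = k² + T = T + k²)
W(5, -49)/b(77) = (5 + (-49)²)/77 = (5 + 2401)*(1/77) = 2406*(1/77) = 2406/77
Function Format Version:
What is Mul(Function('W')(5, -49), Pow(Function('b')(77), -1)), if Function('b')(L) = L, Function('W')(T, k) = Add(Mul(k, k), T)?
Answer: Rational(2406, 77) ≈ 31.247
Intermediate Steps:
Function('W')(T, k) = Add(T, Pow(k, 2)) (Function('W')(T, k) = Add(Pow(k, 2), T) = Add(T, Pow(k, 2)))
Mul(Function('W')(5, -49), Pow(Function('b')(77), -1)) = Mul(Add(5, Pow(-49, 2)), Pow(77, -1)) = Mul(Add(5, 2401), Rational(1, 77)) = Mul(2406, Rational(1, 77)) = Rational(2406, 77)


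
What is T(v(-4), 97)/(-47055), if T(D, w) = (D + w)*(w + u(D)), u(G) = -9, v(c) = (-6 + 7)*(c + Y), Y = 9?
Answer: -2992/15685 ≈ -0.19076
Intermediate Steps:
v(c) = 9 + c (v(c) = (-6 + 7)*(c + 9) = 1*(9 + c) = 9 + c)
T(D, w) = (-9 + w)*(D + w) (T(D, w) = (D + w)*(w - 9) = (D + w)*(-9 + w) = (-9 + w)*(D + w))
T(v(-4), 97)/(-47055) = (97² - 9*(9 - 4) - 9*97 + (9 - 4)*97)/(-47055) = (9409 - 9*5 - 873 + 5*97)*(-1/47055) = (9409 - 45 - 873 + 485)*(-1/47055) = 8976*(-1/47055) = -2992/15685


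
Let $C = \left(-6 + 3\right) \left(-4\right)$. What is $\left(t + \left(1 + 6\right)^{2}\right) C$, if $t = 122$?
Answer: $2052$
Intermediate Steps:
$C = 12$ ($C = \left(-3\right) \left(-4\right) = 12$)
$\left(t + \left(1 + 6\right)^{2}\right) C = \left(122 + \left(1 + 6\right)^{2}\right) 12 = \left(122 + 7^{2}\right) 12 = \left(122 + 49\right) 12 = 171 \cdot 12 = 2052$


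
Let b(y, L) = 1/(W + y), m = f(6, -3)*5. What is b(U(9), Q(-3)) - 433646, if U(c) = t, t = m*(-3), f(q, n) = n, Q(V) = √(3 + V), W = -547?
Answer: -217690293/502 ≈ -4.3365e+5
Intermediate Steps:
m = -15 (m = -3*5 = -15)
t = 45 (t = -15*(-3) = 45)
U(c) = 45
b(y, L) = 1/(-547 + y)
b(U(9), Q(-3)) - 433646 = 1/(-547 + 45) - 433646 = 1/(-502) - 433646 = -1/502 - 433646 = -217690293/502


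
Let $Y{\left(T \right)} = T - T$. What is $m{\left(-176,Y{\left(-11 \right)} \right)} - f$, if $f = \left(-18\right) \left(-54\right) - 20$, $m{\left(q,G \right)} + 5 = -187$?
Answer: $-1144$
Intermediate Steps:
$Y{\left(T \right)} = 0$
$m{\left(q,G \right)} = -192$ ($m{\left(q,G \right)} = -5 - 187 = -192$)
$f = 952$ ($f = 972 - 20 = 952$)
$m{\left(-176,Y{\left(-11 \right)} \right)} - f = -192 - 952 = -1144$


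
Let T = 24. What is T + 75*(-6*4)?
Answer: -1776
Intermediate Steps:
T + 75*(-6*4) = 24 + 75*(-6*4) = 24 + 75*(-24) = 24 - 1800 = -1776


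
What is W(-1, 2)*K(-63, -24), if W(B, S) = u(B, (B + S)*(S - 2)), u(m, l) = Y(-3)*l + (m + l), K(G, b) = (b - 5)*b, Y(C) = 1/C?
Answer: -696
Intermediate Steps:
Y(C) = 1/C
K(G, b) = b*(-5 + b) (K(G, b) = (-5 + b)*b = b*(-5 + b))
u(m, l) = m + 2*l/3 (u(m, l) = l/(-3) + (m + l) = -l/3 + (l + m) = m + 2*l/3)
W(B, S) = B + 2*(-2 + S)*(B + S)/3 (W(B, S) = B + 2*((B + S)*(S - 2))/3 = B + 2*((B + S)*(-2 + S))/3 = B + 2*((-2 + S)*(B + S))/3 = B + 2*(-2 + S)*(B + S)/3)
W(-1, 2)*K(-63, -24) = (-4/3*2 - ⅓*(-1) + (⅔)*2² + (⅔)*(-1)*2)*(-24*(-5 - 24)) = (-8/3 + ⅓ + (⅔)*4 - 4/3)*(-24*(-29)) = (-8/3 + ⅓ + 8/3 - 4/3)*696 = -1*696 = -696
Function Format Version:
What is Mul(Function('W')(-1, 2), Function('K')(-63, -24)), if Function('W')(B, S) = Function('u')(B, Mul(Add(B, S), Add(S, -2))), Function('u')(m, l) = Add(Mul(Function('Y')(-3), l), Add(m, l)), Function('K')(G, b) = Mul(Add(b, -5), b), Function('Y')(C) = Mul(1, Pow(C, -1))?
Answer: -696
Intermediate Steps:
Function('Y')(C) = Pow(C, -1)
Function('K')(G, b) = Mul(b, Add(-5, b)) (Function('K')(G, b) = Mul(Add(-5, b), b) = Mul(b, Add(-5, b)))
Function('u')(m, l) = Add(m, Mul(Rational(2, 3), l)) (Function('u')(m, l) = Add(Mul(Pow(-3, -1), l), Add(m, l)) = Add(Mul(Rational(-1, 3), l), Add(l, m)) = Add(m, Mul(Rational(2, 3), l)))
Function('W')(B, S) = Add(B, Mul(Rational(2, 3), Add(-2, S), Add(B, S))) (Function('W')(B, S) = Add(B, Mul(Rational(2, 3), Mul(Add(B, S), Add(S, -2)))) = Add(B, Mul(Rational(2, 3), Mul(Add(B, S), Add(-2, S)))) = Add(B, Mul(Rational(2, 3), Mul(Add(-2, S), Add(B, S)))) = Add(B, Mul(Rational(2, 3), Add(-2, S), Add(B, S))))
Mul(Function('W')(-1, 2), Function('K')(-63, -24)) = Mul(Add(Mul(Rational(-4, 3), 2), Mul(Rational(-1, 3), -1), Mul(Rational(2, 3), Pow(2, 2)), Mul(Rational(2, 3), -1, 2)), Mul(-24, Add(-5, -24))) = Mul(Add(Rational(-8, 3), Rational(1, 3), Mul(Rational(2, 3), 4), Rational(-4, 3)), Mul(-24, -29)) = Mul(Add(Rational(-8, 3), Rational(1, 3), Rational(8, 3), Rational(-4, 3)), 696) = Mul(-1, 696) = -696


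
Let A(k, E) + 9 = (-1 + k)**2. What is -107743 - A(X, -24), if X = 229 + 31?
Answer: -174815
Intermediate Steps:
X = 260
A(k, E) = -9 + (-1 + k)**2
-107743 - A(X, -24) = -107743 - (-9 + (-1 + 260)**2) = -107743 - (-9 + 259**2) = -107743 - (-9 + 67081) = -107743 - 1*67072 = -107743 - 67072 = -174815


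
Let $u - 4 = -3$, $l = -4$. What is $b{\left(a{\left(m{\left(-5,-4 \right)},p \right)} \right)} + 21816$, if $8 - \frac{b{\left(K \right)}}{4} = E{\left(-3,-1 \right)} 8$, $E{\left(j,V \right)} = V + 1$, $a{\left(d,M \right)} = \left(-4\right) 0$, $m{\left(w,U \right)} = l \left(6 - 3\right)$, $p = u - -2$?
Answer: $21848$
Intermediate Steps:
$u = 1$ ($u = 4 - 3 = 1$)
$p = 3$ ($p = 1 - -2 = 1 + 2 = 3$)
$m{\left(w,U \right)} = -12$ ($m{\left(w,U \right)} = - 4 \left(6 - 3\right) = \left(-4\right) 3 = -12$)
$a{\left(d,M \right)} = 0$
$E{\left(j,V \right)} = 1 + V$
$b{\left(K \right)} = 32$ ($b{\left(K \right)} = 32 - 4 \left(1 - 1\right) 8 = 32 - 4 \cdot 0 \cdot 8 = 32 - 0 = 32 + 0 = 32$)
$b{\left(a{\left(m{\left(-5,-4 \right)},p \right)} \right)} + 21816 = 32 + 21816 = 21848$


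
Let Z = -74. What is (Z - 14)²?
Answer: 7744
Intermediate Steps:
(Z - 14)² = (-74 - 14)² = (-88)² = 7744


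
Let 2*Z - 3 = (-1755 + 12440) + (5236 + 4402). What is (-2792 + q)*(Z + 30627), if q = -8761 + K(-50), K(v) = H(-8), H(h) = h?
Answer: -471573190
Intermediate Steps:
K(v) = -8
q = -8769 (q = -8761 - 8 = -8769)
Z = 10163 (Z = 3/2 + ((-1755 + 12440) + (5236 + 4402))/2 = 3/2 + (10685 + 9638)/2 = 3/2 + (½)*20323 = 3/2 + 20323/2 = 10163)
(-2792 + q)*(Z + 30627) = (-2792 - 8769)*(10163 + 30627) = -11561*40790 = -471573190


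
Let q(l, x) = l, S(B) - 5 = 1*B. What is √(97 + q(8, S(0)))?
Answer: √105 ≈ 10.247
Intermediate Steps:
S(B) = 5 + B (S(B) = 5 + 1*B = 5 + B)
√(97 + q(8, S(0))) = √(97 + 8) = √105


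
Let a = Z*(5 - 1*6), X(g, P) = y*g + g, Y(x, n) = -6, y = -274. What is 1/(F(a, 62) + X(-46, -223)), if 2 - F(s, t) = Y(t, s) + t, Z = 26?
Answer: 1/12504 ≈ 7.9974e-5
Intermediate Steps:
X(g, P) = -273*g (X(g, P) = -274*g + g = -273*g)
a = -26 (a = 26*(5 - 1*6) = 26*(5 - 6) = 26*(-1) = -26)
F(s, t) = 8 - t (F(s, t) = 2 - (-6 + t) = 2 + (6 - t) = 8 - t)
1/(F(a, 62) + X(-46, -223)) = 1/((8 - 1*62) - 273*(-46)) = 1/((8 - 62) + 12558) = 1/(-54 + 12558) = 1/12504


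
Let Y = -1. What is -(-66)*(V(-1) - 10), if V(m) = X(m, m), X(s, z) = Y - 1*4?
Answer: -990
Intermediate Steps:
X(s, z) = -5 (X(s, z) = -1 - 1*4 = -1 - 4 = -5)
V(m) = -5
-(-66)*(V(-1) - 10) = -(-66)*(-5 - 10) = -(-66)*(-15) = -11*90 = -990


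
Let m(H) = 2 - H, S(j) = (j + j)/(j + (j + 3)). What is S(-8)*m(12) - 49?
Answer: -797/13 ≈ -61.308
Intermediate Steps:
S(j) = 2*j/(3 + 2*j) (S(j) = (2*j)/(j + (3 + j)) = (2*j)/(3 + 2*j) = 2*j/(3 + 2*j))
S(-8)*m(12) - 49 = (2*(-8)/(3 + 2*(-8)))*(2 - 1*12) - 49 = (2*(-8)/(3 - 16))*(2 - 12) - 49 = (2*(-8)/(-13))*(-10) - 49 = (2*(-8)*(-1/13))*(-10) - 49 = (16/13)*(-10) - 49 = -160/13 - 49 = -797/13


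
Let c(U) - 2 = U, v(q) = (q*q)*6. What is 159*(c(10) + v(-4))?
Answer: 17172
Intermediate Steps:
v(q) = 6*q**2 (v(q) = q**2*6 = 6*q**2)
c(U) = 2 + U
159*(c(10) + v(-4)) = 159*((2 + 10) + 6*(-4)**2) = 159*(12 + 6*16) = 159*(12 + 96) = 159*108 = 17172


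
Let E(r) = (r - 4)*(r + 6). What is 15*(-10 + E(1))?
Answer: -465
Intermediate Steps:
E(r) = (-4 + r)*(6 + r)
15*(-10 + E(1)) = 15*(-10 + (-24 + 1² + 2*1)) = 15*(-10 + (-24 + 1 + 2)) = 15*(-10 - 21) = 15*(-31) = -465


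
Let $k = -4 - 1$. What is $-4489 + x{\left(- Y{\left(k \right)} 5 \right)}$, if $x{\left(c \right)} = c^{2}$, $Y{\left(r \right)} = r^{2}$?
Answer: $11136$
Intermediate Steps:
$k = -5$ ($k = -4 - 1 = -5$)
$-4489 + x{\left(- Y{\left(k \right)} 5 \right)} = -4489 + \left(- \left(-5\right)^{2} \cdot 5\right)^{2} = -4489 + \left(\left(-1\right) 25 \cdot 5\right)^{2} = -4489 + \left(\left(-25\right) 5\right)^{2} = -4489 + \left(-125\right)^{2} = -4489 + 15625 = 11136$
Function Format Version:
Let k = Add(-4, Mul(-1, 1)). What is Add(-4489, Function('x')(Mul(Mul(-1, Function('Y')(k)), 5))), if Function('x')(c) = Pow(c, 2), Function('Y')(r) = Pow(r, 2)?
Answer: 11136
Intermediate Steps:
k = -5 (k = Add(-4, -1) = -5)
Add(-4489, Function('x')(Mul(Mul(-1, Function('Y')(k)), 5))) = Add(-4489, Pow(Mul(Mul(-1, Pow(-5, 2)), 5), 2)) = Add(-4489, Pow(Mul(Mul(-1, 25), 5), 2)) = Add(-4489, Pow(Mul(-25, 5), 2)) = Add(-4489, Pow(-125, 2)) = Add(-4489, 15625) = 11136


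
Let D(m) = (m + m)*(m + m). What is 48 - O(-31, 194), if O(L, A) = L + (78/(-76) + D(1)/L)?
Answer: 94423/1178 ≈ 80.155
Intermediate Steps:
D(m) = 4*m**2 (D(m) = (2*m)*(2*m) = 4*m**2)
O(L, A) = -39/38 + L + 4/L (O(L, A) = L + (78/(-76) + (4*1**2)/L) = L + (78*(-1/76) + (4*1)/L) = L + (-39/38 + 4/L) = -39/38 + L + 4/L)
48 - O(-31, 194) = 48 - (-39/38 - 31 + 4/(-31)) = 48 - (-39/38 - 31 + 4*(-1/31)) = 48 - (-39/38 - 31 - 4/31) = 48 - 1*(-37879/1178) = 48 + 37879/1178 = 94423/1178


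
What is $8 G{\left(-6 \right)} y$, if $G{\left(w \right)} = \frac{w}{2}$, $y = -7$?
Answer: $168$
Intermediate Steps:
$G{\left(w \right)} = \frac{w}{2}$ ($G{\left(w \right)} = w \frac{1}{2} = \frac{w}{2}$)
$8 G{\left(-6 \right)} y = 8 \cdot \frac{1}{2} \left(-6\right) \left(-7\right) = 8 \left(-3\right) \left(-7\right) = \left(-24\right) \left(-7\right) = 168$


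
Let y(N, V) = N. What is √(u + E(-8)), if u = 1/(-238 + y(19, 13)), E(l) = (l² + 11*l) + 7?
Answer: 14*I*√4161/219 ≈ 4.1237*I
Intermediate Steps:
E(l) = 7 + l² + 11*l
u = -1/219 (u = 1/(-238 + 19) = 1/(-219) = -1/219 ≈ -0.0045662)
√(u + E(-8)) = √(-1/219 + (7 + (-8)² + 11*(-8))) = √(-1/219 + (7 + 64 - 88)) = √(-1/219 - 17) = √(-3724/219) = 14*I*√4161/219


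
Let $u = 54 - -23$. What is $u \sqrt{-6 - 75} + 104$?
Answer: $104 + 693 i \approx 104.0 + 693.0 i$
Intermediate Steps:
$u = 77$ ($u = 54 + 23 = 77$)
$u \sqrt{-6 - 75} + 104 = 77 \sqrt{-6 - 75} + 104 = 77 \sqrt{-81} + 104 = 77 \cdot 9 i + 104 = 693 i + 104 = 104 + 693 i$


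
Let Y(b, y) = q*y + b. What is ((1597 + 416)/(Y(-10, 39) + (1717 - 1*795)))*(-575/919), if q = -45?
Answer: 385825/258239 ≈ 1.4941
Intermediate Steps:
Y(b, y) = b - 45*y (Y(b, y) = -45*y + b = b - 45*y)
((1597 + 416)/(Y(-10, 39) + (1717 - 1*795)))*(-575/919) = ((1597 + 416)/((-10 - 45*39) + (1717 - 1*795)))*(-575/919) = (2013/((-10 - 1755) + (1717 - 795)))*(-575*1/919) = (2013/(-1765 + 922))*(-575/919) = (2013/(-843))*(-575/919) = (2013*(-1/843))*(-575/919) = -671/281*(-575/919) = 385825/258239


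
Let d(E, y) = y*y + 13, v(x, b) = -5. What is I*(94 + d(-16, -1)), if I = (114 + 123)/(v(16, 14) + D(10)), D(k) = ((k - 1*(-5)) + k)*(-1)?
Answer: -4266/5 ≈ -853.20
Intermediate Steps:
D(k) = -5 - 2*k (D(k) = ((k + 5) + k)*(-1) = ((5 + k) + k)*(-1) = (5 + 2*k)*(-1) = -5 - 2*k)
d(E, y) = 13 + y² (d(E, y) = y² + 13 = 13 + y²)
I = -79/10 (I = (114 + 123)/(-5 + (-5 - 2*10)) = 237/(-5 + (-5 - 20)) = 237/(-5 - 25) = 237/(-30) = 237*(-1/30) = -79/10 ≈ -7.9000)
I*(94 + d(-16, -1)) = -79*(94 + (13 + (-1)²))/10 = -79*(94 + (13 + 1))/10 = -79*(94 + 14)/10 = -79/10*108 = -4266/5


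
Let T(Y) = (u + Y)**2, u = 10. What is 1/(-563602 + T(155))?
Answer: -1/536377 ≈ -1.8644e-6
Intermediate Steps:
T(Y) = (10 + Y)**2
1/(-563602 + T(155)) = 1/(-563602 + (10 + 155)**2) = 1/(-563602 + 165**2) = 1/(-563602 + 27225) = 1/(-536377) = -1/536377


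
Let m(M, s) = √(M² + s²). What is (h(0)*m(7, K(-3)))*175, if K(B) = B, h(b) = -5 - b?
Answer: -875*√58 ≈ -6663.8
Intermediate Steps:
(h(0)*m(7, K(-3)))*175 = ((-5 - 1*0)*√(7² + (-3)²))*175 = ((-5 + 0)*√(49 + 9))*175 = -5*√58*175 = -875*√58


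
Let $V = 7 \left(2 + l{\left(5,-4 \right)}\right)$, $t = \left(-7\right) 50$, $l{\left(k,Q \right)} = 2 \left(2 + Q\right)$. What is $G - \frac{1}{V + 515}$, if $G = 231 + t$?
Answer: $- \frac{59620}{501} \approx -119.0$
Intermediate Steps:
$l{\left(k,Q \right)} = 4 + 2 Q$
$t = -350$
$G = -119$ ($G = 231 - 350 = -119$)
$V = -14$ ($V = 7 \left(2 + \left(4 + 2 \left(-4\right)\right)\right) = 7 \left(2 + \left(4 - 8\right)\right) = 7 \left(2 - 4\right) = 7 \left(-2\right) = -14$)
$G - \frac{1}{V + 515} = -119 - \frac{1}{-14 + 515} = -119 - \frac{1}{501} = - \frac{59620}{501}$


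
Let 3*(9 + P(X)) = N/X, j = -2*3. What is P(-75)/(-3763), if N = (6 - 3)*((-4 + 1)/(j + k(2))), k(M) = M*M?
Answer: 451/188150 ≈ 0.0023970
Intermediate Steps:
j = -6
k(M) = M²
N = 9/2 (N = (6 - 3)*((-4 + 1)/(-6 + 2²)) = 3*(-3/(-6 + 4)) = 3*(-3/(-2)) = 3*(-3*(-½)) = 3*(3/2) = 9/2 ≈ 4.5000)
P(X) = -9 + 3/(2*X) (P(X) = -9 + (9/(2*X))/3 = -9 + 3/(2*X))
P(-75)/(-3763) = (-9 + (3/2)/(-75))/(-3763) = (-9 + (3/2)*(-1/75))*(-1/3763) = (-9 - 1/50)*(-1/3763) = -451/50*(-1/3763) = 451/188150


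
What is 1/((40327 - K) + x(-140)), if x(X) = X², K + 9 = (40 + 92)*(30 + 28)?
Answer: 1/52280 ≈ 1.9128e-5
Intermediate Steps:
K = 7647 (K = -9 + (40 + 92)*(30 + 28) = -9 + 132*58 = -9 + 7656 = 7647)
1/((40327 - K) + x(-140)) = 1/((40327 - 1*7647) + (-140)²) = 1/((40327 - 7647) + 19600) = 1/(32680 + 19600) = 1/52280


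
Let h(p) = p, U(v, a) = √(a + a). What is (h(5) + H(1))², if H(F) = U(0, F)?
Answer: (5 + √2)² ≈ 41.142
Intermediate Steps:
U(v, a) = √2*√a (U(v, a) = √(2*a) = √2*√a)
H(F) = √2*√F
(h(5) + H(1))² = (5 + √2*√1)² = (5 + √2*1)² = (5 + √2)²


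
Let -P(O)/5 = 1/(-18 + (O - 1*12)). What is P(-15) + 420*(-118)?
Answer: -446039/9 ≈ -49560.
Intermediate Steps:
P(O) = -5/(-30 + O) (P(O) = -5/(-18 + (O - 1*12)) = -5/(-18 + (O - 12)) = -5/(-18 + (-12 + O)) = -5/(-30 + O))
P(-15) + 420*(-118) = -5/(-30 - 15) + 420*(-118) = -5/(-45) - 49560 = -5*(-1/45) - 49560 = ⅑ - 49560 = -446039/9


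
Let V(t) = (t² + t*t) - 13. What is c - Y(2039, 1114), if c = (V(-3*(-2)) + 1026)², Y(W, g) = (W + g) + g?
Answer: 1172958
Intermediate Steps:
V(t) = -13 + 2*t² (V(t) = (t² + t²) - 13 = 2*t² - 13 = -13 + 2*t²)
Y(W, g) = W + 2*g
c = 1177225 (c = ((-13 + 2*(-3*(-2))²) + 1026)² = ((-13 + 2*6²) + 1026)² = ((-13 + 2*36) + 1026)² = ((-13 + 72) + 1026)² = (59 + 1026)² = 1085² = 1177225)
c - Y(2039, 1114) = 1177225 - (2039 + 2*1114) = 1177225 - (2039 + 2228) = 1177225 - 1*4267 = 1177225 - 4267 = 1172958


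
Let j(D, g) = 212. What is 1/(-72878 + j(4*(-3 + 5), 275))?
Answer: -1/72666 ≈ -1.3762e-5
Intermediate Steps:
1/(-72878 + j(4*(-3 + 5), 275)) = 1/(-72878 + 212) = 1/(-72666) = -1/72666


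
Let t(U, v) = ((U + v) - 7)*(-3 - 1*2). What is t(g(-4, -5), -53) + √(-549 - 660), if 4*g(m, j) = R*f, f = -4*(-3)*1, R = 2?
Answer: 270 + I*√1209 ≈ 270.0 + 34.771*I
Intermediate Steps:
f = 12 (f = 12*1 = 12)
g(m, j) = 6 (g(m, j) = (2*12)/4 = (¼)*24 = 6)
t(U, v) = 35 - 5*U - 5*v (t(U, v) = (-7 + U + v)*(-3 - 2) = (-7 + U + v)*(-5) = 35 - 5*U - 5*v)
t(g(-4, -5), -53) + √(-549 - 660) = (35 - 5*6 - 5*(-53)) + √(-549 - 660) = (35 - 30 + 265) + √(-1209) = 270 + I*√1209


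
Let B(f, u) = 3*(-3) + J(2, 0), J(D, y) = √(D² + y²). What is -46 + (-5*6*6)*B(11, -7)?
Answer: 1214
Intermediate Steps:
B(f, u) = -7 (B(f, u) = 3*(-3) + √(2² + 0²) = -9 + √(4 + 0) = -9 + √4 = -9 + 2 = -7)
-46 + (-5*6*6)*B(11, -7) = -46 + (-5*6*6)*(-7) = -46 - 30*6*(-7) = -46 - 180*(-7) = -46 + 1260 = 1214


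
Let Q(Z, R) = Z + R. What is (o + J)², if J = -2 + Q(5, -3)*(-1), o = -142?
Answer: 21316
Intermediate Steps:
Q(Z, R) = R + Z
J = -4 (J = -2 + (-3 + 5)*(-1) = -2 + 2*(-1) = -2 - 2 = -4)
(o + J)² = (-142 - 4)² = (-146)² = 21316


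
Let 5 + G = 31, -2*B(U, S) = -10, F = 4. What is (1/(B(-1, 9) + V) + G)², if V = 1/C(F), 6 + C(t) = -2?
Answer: 1044484/1521 ≈ 686.71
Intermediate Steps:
B(U, S) = 5 (B(U, S) = -½*(-10) = 5)
C(t) = -8 (C(t) = -6 - 2 = -8)
V = -⅛ (V = 1/(-8) = -⅛ ≈ -0.12500)
G = 26 (G = -5 + 31 = 26)
(1/(B(-1, 9) + V) + G)² = (1/(5 - ⅛) + 26)² = (1/(39/8) + 26)² = (8/39 + 26)² = (1022/39)² = 1044484/1521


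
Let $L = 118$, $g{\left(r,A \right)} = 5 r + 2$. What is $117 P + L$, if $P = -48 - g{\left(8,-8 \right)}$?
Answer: $-10412$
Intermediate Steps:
$g{\left(r,A \right)} = 2 + 5 r$
$P = -90$ ($P = -48 - \left(2 + 5 \cdot 8\right) = -48 - \left(2 + 40\right) = -48 - 42 = -90$)
$117 P + L = 117 \left(-90\right) + 118 = -10530 + 118 = -10412$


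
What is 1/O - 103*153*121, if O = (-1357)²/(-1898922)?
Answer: -3511348668633/1841449 ≈ -1.9068e+6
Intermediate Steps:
O = -1841449/1898922 (O = 1841449*(-1/1898922) = -1841449/1898922 ≈ -0.96973)
1/O - 103*153*121 = 1/(-1841449/1898922) - 103*153*121 = -1898922/1841449 - 15759*121 = -1898922/1841449 - 1*1906839 = -1898922/1841449 - 1906839 = -3511348668633/1841449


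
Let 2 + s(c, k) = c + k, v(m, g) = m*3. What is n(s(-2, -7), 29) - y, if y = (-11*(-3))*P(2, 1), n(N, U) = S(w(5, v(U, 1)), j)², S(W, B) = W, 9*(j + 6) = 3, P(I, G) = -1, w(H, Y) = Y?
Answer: 7602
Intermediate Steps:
v(m, g) = 3*m
j = -17/3 (j = -6 + (⅑)*3 = -6 + ⅓ = -17/3 ≈ -5.6667)
s(c, k) = -2 + c + k (s(c, k) = -2 + (c + k) = -2 + c + k)
n(N, U) = 9*U² (n(N, U) = (3*U)² = 9*U²)
y = -33 (y = -11*(-3)*(-1) = 33*(-1) = -33)
n(s(-2, -7), 29) - y = 9*29² - 1*(-33) = 9*841 + 33 = 7569 + 33 = 7602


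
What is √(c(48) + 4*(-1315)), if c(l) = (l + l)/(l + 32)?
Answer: I*√131470/5 ≈ 72.518*I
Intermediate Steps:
c(l) = 2*l/(32 + l) (c(l) = (2*l)/(32 + l) = 2*l/(32 + l))
√(c(48) + 4*(-1315)) = √(2*48/(32 + 48) + 4*(-1315)) = √(2*48/80 - 5260) = √(2*48*(1/80) - 5260) = √(6/5 - 5260) = √(-26294/5) = I*√131470/5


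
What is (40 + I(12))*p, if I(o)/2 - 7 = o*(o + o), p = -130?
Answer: -81900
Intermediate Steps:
I(o) = 14 + 4*o² (I(o) = 14 + 2*(o*(o + o)) = 14 + 2*(o*(2*o)) = 14 + 2*(2*o²) = 14 + 4*o²)
(40 + I(12))*p = (40 + (14 + 4*12²))*(-130) = (40 + (14 + 4*144))*(-130) = (40 + (14 + 576))*(-130) = (40 + 590)*(-130) = 630*(-130) = -81900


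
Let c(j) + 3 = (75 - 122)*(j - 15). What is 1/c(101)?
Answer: -1/4045 ≈ -0.00024722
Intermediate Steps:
c(j) = 702 - 47*j (c(j) = -3 + (75 - 122)*(j - 15) = -3 - 47*(-15 + j) = -3 + (705 - 47*j) = 702 - 47*j)
1/c(101) = 1/(702 - 47*101) = 1/(702 - 4747) = 1/(-4045) = -1/4045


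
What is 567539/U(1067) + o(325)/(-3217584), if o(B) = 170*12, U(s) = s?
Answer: 76087592879/143048422 ≈ 531.90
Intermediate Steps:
o(B) = 2040
567539/U(1067) + o(325)/(-3217584) = 567539/1067 + 2040/(-3217584) = 567539*(1/1067) + 2040*(-1/3217584) = 567539/1067 - 85/134066 = 76087592879/143048422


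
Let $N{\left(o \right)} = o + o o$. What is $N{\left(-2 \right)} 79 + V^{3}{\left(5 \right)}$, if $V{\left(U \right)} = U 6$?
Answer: $27158$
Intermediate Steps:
$V{\left(U \right)} = 6 U$
$N{\left(o \right)} = o + o^{2}$
$N{\left(-2 \right)} 79 + V^{3}{\left(5 \right)} = - 2 \left(1 - 2\right) 79 + \left(6 \cdot 5\right)^{3} = \left(-2\right) \left(-1\right) 79 + 30^{3} = 2 \cdot 79 + 27000 = 158 + 27000 = 27158$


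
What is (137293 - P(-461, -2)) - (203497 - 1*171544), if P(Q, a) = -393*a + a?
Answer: 104556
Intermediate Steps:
P(Q, a) = -392*a
(137293 - P(-461, -2)) - (203497 - 1*171544) = (137293 - (-392)*(-2)) - (203497 - 1*171544) = (137293 - 1*784) - (203497 - 171544) = (137293 - 784) - 1*31953 = 136509 - 31953 = 104556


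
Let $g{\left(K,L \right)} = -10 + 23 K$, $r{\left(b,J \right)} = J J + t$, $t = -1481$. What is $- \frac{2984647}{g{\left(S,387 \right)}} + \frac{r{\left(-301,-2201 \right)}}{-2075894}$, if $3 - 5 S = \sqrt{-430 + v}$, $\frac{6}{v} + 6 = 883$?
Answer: $- \frac{258585807254950315}{207386598649511} - \frac{9610563340 i \sqrt{421837}}{199804613} \approx -1246.9 - 31240.0 i$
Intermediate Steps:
$v = \frac{6}{877}$ ($v = \frac{6}{-6 + 883} = \frac{6}{877} \approx 0.0068415$)
$S = \frac{3}{5} - \frac{28 i \sqrt{421837}}{4385}$ ($S = \frac{3}{5} - \frac{\sqrt{-430 + \frac{6}{877}}}{5} = \frac{3}{5} - \frac{\sqrt{- \frac{377104}{877}}}{5} = \frac{3}{5} - \frac{\frac{28}{877} i \sqrt{421837}}{5} = \frac{3}{5} - \frac{28 i \sqrt{421837}}{4385} \approx 0.6 - 4.1473 i$)
$r{\left(b,J \right)} = -1481 + J^{2}$ ($r{\left(b,J \right)} = J J - 1481 = J^{2} - 1481 = -1481 + J^{2}$)
$- \frac{2984647}{g{\left(S,387 \right)}} + \frac{r{\left(-301,-2201 \right)}}{-2075894} = - \frac{2984647}{-10 + 23 \left(\frac{3}{5} - \frac{28 i \sqrt{421837}}{4385}\right)} + \frac{-1481 + \left(-2201\right)^{2}}{-2075894} = - \frac{2984647}{-10 + \left(\frac{69}{5} - \frac{644 i \sqrt{421837}}{4385}\right)} + \left(-1481 + 4844401\right) \left(- \frac{1}{2075894}\right) = - \frac{2984647}{\frac{19}{5} - \frac{644 i \sqrt{421837}}{4385}} + 4842920 \left(- \frac{1}{2075894}\right) = - \frac{2984647}{\frac{19}{5} - \frac{644 i \sqrt{421837}}{4385}} - \frac{2421460}{1037947} = - \frac{2421460}{1037947} - \frac{2984647}{\frac{19}{5} - \frac{644 i \sqrt{421837}}{4385}}$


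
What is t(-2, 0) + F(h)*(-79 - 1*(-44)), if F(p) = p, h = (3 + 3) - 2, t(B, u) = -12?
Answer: -152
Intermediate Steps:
h = 4 (h = 6 - 2 = 4)
t(-2, 0) + F(h)*(-79 - 1*(-44)) = -12 + 4*(-79 - 1*(-44)) = -12 + 4*(-79 + 44) = -12 + 4*(-35) = -12 - 140 = -152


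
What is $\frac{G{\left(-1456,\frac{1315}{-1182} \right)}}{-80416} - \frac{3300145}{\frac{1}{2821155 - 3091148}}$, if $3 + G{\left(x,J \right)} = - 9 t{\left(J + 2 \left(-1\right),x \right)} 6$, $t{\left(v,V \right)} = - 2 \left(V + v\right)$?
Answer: $\frac{14115433479281063389}{15841952} \approx 8.9102 \cdot 10^{11}$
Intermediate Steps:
$t{\left(v,V \right)} = - 2 V - 2 v$
$G{\left(x,J \right)} = -219 + 108 J + 108 x$ ($G{\left(x,J \right)} = -3 + - 9 \left(- 2 x - 2 \left(J + 2 \left(-1\right)\right)\right) 6 = -3 + - 9 \left(- 2 x - 2 \left(J - 2\right)\right) 6 = -3 + - 9 \left(- 2 x - 2 \left(-2 + J\right)\right) 6 = -3 + - 9 \left(- 2 x - \left(-4 + 2 J\right)\right) 6 = -3 + - 9 \left(4 - 2 J - 2 x\right) 6 = -3 + \left(-36 + 18 J + 18 x\right) 6 = -3 + \left(-216 + 108 J + 108 x\right) = -219 + 108 J + 108 x$)
$\frac{G{\left(-1456,\frac{1315}{-1182} \right)}}{-80416} - \frac{3300145}{\frac{1}{2821155 - 3091148}} = \frac{-219 + 108 \frac{1315}{-1182} + 108 \left(-1456\right)}{-80416} - \frac{3300145}{\frac{1}{2821155 - 3091148}} = \left(-219 + 108 \cdot 1315 \left(- \frac{1}{1182}\right) - 157248\right) \left(- \frac{1}{80416}\right) - \frac{3300145}{\frac{1}{-269993}} = \left(-219 + 108 \left(- \frac{1315}{1182}\right) - 157248\right) \left(- \frac{1}{80416}\right) - \frac{3300145}{- \frac{1}{269993}} = \left(-219 - \frac{23670}{197} - 157248\right) \left(- \frac{1}{80416}\right) - -891016048985 = \left(- \frac{31044669}{197}\right) \left(- \frac{1}{80416}\right) + 891016048985 = \frac{31044669}{15841952} + 891016048985 = \frac{14115433479281063389}{15841952}$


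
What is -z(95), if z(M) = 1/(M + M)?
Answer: -1/190 ≈ -0.0052632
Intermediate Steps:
z(M) = 1/(2*M)
-z(95) = -1/(2*95) = -1*1/190 = -1/190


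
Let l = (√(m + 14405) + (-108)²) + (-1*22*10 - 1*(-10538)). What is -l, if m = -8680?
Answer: -21982 - 5*√229 ≈ -22058.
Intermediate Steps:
l = 21982 + 5*√229 (l = (√(-8680 + 14405) + (-108)²) + (-1*22*10 - 1*(-10538)) = (√5725 + 11664) + (-22*10 + 10538) = (5*√229 + 11664) + (-220 + 10538) = (11664 + 5*√229) + 10318 = 21982 + 5*√229 ≈ 22058.)
-l = -(21982 + 5*√229) = -21982 - 5*√229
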